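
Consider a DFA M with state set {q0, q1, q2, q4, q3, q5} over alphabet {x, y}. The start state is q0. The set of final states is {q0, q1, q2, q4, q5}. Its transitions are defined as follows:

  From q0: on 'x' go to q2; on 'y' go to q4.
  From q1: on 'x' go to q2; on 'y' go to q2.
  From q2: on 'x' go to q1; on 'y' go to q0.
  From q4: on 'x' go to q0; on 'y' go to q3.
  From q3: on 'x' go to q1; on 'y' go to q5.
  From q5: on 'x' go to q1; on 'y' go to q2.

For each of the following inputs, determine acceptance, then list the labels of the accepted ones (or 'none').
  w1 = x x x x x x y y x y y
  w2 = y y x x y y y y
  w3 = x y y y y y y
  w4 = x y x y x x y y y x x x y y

w1, w2, w3, w4

w1:
  start at q0
  read 'x': q0 → q2
  read 'x': q2 → q1
  read 'x': q1 → q2
  read 'x': q2 → q1
  read 'x': q1 → q2
  read 'x': q2 → q1
  read 'y': q1 → q2
  read 'y': q2 → q0
  read 'x': q0 → q2
  read 'y': q2 → q0
  read 'y': q0 → q4
  end q4, accepted
w2:
  start at q0
  read 'y': q0 → q4
  read 'y': q4 → q3
  read 'x': q3 → q1
  read 'x': q1 → q2
  read 'y': q2 → q0
  read 'y': q0 → q4
  read 'y': q4 → q3
  read 'y': q3 → q5
  end q5, accepted
w3:
  start at q0
  read 'x': q0 → q2
  read 'y': q2 → q0
  read 'y': q0 → q4
  read 'y': q4 → q3
  read 'y': q3 → q5
  read 'y': q5 → q2
  read 'y': q2 → q0
  end q0, accepted
w4:
  start at q0
  read 'x': q0 → q2
  read 'y': q2 → q0
  read 'x': q0 → q2
  read 'y': q2 → q0
  read 'x': q0 → q2
  read 'x': q2 → q1
  read 'y': q1 → q2
  read 'y': q2 → q0
  read 'y': q0 → q4
  read 'x': q4 → q0
  read 'x': q0 → q2
  read 'x': q2 → q1
  read 'y': q1 → q2
  read 'y': q2 → q0
  end q0, accepted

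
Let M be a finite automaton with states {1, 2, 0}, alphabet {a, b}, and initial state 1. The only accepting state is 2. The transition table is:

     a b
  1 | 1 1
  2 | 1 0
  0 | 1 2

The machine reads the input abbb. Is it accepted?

No

Trace: 1 -a-> 1 -b-> 1 -b-> 1 -b-> 1
End state 1 is not accepting.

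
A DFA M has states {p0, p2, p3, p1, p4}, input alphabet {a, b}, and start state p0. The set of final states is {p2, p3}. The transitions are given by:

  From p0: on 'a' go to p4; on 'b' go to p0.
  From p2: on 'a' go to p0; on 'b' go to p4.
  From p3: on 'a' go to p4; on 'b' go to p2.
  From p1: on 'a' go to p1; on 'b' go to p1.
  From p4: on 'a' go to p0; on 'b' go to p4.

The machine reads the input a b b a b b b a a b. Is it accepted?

start at p0
read 'a': p0 → p4
read 'b': p4 → p4
read 'b': p4 → p4
read 'a': p4 → p0
read 'b': p0 → p0
read 'b': p0 → p0
read 'b': p0 → p0
read 'a': p0 → p4
read 'a': p4 → p0
read 'b': p0 → p0
End state p0 is not accepting.

No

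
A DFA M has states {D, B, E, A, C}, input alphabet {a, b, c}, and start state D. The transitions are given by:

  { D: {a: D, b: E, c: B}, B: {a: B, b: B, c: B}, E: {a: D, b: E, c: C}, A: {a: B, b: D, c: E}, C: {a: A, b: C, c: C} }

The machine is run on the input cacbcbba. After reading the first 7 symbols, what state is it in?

B

start at D
read 'c': D → B
read 'a': B → B
read 'c': B → B
read 'b': B → B
read 'c': B → B
read 'b': B → B
read 'b': B → B
After 7 symbols: B.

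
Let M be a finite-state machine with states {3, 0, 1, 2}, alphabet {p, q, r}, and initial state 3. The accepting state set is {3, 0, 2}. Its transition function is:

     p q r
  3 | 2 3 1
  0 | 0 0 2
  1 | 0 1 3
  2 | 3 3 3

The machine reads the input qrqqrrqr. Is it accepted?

Trace: 3 -q-> 3 -r-> 1 -q-> 1 -q-> 1 -r-> 3 -r-> 1 -q-> 1 -r-> 3
End state 3 is accepting.

Yes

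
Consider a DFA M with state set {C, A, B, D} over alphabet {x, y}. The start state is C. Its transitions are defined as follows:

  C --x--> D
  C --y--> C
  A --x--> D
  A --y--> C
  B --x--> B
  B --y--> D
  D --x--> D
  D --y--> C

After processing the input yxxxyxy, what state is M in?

C

C → C → D → D → D → C → D → C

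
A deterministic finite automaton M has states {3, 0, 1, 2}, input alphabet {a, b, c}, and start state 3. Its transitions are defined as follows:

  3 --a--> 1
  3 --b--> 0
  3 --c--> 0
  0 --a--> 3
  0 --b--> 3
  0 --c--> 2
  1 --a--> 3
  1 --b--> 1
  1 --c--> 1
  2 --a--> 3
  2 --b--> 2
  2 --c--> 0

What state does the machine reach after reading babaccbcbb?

0

start at 3
read 'b': 3 → 0
read 'a': 0 → 3
read 'b': 3 → 0
read 'a': 0 → 3
read 'c': 3 → 0
read 'c': 0 → 2
read 'b': 2 → 2
read 'c': 2 → 0
read 'b': 0 → 3
read 'b': 3 → 0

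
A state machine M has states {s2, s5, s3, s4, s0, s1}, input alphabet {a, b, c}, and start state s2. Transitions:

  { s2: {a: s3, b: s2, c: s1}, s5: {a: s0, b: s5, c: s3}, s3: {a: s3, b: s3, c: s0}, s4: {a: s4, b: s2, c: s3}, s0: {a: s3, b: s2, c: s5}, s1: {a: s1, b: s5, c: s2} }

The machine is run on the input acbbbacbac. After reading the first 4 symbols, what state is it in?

s2

start at s2
read 'a': s2 → s3
read 'c': s3 → s0
read 'b': s0 → s2
read 'b': s2 → s2
After 4 symbols: s2.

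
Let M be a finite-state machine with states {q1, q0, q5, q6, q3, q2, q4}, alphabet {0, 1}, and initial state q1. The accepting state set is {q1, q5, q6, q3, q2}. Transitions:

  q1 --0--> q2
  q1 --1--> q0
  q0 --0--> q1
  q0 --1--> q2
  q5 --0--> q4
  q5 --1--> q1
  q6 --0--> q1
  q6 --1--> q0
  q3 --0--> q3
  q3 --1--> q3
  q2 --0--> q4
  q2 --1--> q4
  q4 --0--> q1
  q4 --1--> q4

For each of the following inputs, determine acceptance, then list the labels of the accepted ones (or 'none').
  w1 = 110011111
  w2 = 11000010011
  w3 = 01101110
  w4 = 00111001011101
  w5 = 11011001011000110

w1: q1 → q0 → q2 → q4 → q1 → q0 → q2 → q4 → q4 → q4  → end q4, rejected
w2: q1 → q0 → q2 → q4 → q1 → q2 → q4 → q4 → q1 → q2 → q4 → q4  → end q4, rejected
w3: q1 → q2 → q4 → q4 → q1 → q0 → q2 → q4 → q1  → end q1, accepted
w4: q1 → q2 → q4 → q4 → q4 → q4 → q1 → q2 → q4 → q1 → q0 → q2 → q4 → q1 → q0  → end q0, rejected
w5: q1 → q0 → q2 → q4 → q4 → q4 → q1 → q2 → q4 → q1 → q0 → q2 → q4 → q1 → q2 → q4 → q4 → q1  → end q1, accepted

w3, w5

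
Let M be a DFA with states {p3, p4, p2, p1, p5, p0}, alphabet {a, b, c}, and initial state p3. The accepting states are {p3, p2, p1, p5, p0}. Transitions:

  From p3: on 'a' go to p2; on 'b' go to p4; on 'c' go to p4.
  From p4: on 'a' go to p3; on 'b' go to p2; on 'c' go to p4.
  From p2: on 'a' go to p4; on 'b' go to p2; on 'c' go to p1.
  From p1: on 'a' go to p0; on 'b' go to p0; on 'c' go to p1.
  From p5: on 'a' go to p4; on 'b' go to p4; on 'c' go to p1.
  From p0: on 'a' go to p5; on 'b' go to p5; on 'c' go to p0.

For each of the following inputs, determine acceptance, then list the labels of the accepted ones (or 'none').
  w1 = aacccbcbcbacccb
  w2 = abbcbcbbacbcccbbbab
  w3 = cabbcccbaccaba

w1: p3 → p2 → p4 → p4 → p4 → p4 → p2 → p1 → p0 → p0 → p5 → p4 → p4 → p4 → p4 → p2  → end p2, accepted
w2: p3 → p2 → p2 → p2 → p1 → p0 → p0 → p5 → p4 → p3 → p4 → p2 → p1 → p1 → p1 → p0 → p5 → p4 → p3 → p4  → end p4, rejected
w3: p3 → p4 → p3 → p4 → p2 → p1 → p1 → p1 → p0 → p5 → p1 → p1 → p0 → p5 → p4  → end p4, rejected

w1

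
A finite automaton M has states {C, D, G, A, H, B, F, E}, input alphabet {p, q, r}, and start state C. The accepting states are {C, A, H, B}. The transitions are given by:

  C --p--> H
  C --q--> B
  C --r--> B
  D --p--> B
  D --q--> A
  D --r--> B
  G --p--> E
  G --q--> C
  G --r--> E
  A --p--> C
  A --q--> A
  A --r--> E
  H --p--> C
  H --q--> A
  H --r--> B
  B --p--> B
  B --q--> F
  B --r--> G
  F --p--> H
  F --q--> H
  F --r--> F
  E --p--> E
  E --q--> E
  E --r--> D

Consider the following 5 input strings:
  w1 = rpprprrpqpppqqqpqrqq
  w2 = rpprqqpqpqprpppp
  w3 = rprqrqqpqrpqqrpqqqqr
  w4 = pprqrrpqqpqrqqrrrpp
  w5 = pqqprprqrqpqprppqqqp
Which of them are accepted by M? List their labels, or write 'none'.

w1, w2, w4, w5

w1: Trace: C -r-> B -p-> B -p-> B -r-> G -p-> E -r-> D -r-> B -p-> B -q-> F -p-> H -p-> C -p-> H -q-> A -q-> A -q-> A -p-> C -q-> B -r-> G -q-> C -q-> B  → end B, accepted
w2: Trace: C -r-> B -p-> B -p-> B -r-> G -q-> C -q-> B -p-> B -q-> F -p-> H -q-> A -p-> C -r-> B -p-> B -p-> B -p-> B -p-> B  → end B, accepted
w3: Trace: C -r-> B -p-> B -r-> G -q-> C -r-> B -q-> F -q-> H -p-> C -q-> B -r-> G -p-> E -q-> E -q-> E -r-> D -p-> B -q-> F -q-> H -q-> A -q-> A -r-> E  → end E, rejected
w4: Trace: C -p-> H -p-> C -r-> B -q-> F -r-> F -r-> F -p-> H -q-> A -q-> A -p-> C -q-> B -r-> G -q-> C -q-> B -r-> G -r-> E -r-> D -p-> B -p-> B  → end B, accepted
w5: Trace: C -p-> H -q-> A -q-> A -p-> C -r-> B -p-> B -r-> G -q-> C -r-> B -q-> F -p-> H -q-> A -p-> C -r-> B -p-> B -p-> B -q-> F -q-> H -q-> A -p-> C  → end C, accepted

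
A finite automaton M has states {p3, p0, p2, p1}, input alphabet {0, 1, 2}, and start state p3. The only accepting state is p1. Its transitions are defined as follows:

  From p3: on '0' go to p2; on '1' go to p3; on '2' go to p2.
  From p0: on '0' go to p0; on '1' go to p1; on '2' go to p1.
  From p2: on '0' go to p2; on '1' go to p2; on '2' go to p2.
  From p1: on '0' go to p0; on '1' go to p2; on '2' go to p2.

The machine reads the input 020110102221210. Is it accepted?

No

p3 → p2 → p2 → p2 → p2 → p2 → p2 → p2 → p2 → p2 → p2 → p2 → p2 → p2 → p2 → p2
End state p2 is not accepting.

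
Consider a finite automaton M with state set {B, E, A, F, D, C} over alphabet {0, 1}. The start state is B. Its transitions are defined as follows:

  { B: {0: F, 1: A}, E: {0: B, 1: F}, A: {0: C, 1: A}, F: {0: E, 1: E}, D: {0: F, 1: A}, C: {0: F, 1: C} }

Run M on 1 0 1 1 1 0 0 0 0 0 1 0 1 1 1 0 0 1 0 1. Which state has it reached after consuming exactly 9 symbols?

Trace: B -1-> A -0-> C -1-> C -1-> C -1-> C -0-> F -0-> E -0-> B -0-> F
After 9 symbols: F.

F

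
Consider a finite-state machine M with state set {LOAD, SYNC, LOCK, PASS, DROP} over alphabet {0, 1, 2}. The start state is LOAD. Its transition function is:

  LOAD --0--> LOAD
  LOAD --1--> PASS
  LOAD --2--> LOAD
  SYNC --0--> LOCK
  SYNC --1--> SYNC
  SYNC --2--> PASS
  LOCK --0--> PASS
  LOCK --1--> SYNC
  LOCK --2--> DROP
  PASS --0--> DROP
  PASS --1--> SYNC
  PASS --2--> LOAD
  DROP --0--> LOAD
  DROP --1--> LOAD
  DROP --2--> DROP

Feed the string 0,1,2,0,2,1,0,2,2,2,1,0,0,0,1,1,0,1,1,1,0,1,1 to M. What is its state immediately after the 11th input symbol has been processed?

LOAD

LOAD → LOAD → PASS → LOAD → LOAD → LOAD → PASS → DROP → DROP → DROP → DROP → LOAD
After 11 symbols: LOAD.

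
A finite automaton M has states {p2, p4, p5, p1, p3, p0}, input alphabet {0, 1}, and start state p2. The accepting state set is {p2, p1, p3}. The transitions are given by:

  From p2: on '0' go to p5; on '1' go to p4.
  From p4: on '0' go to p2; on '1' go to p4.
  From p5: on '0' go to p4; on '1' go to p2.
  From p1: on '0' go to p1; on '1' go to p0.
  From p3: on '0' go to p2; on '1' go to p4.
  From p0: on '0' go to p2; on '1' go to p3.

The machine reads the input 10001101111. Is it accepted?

p2 → p4 → p2 → p5 → p4 → p4 → p4 → p2 → p4 → p4 → p4 → p4
End state p4 is not accepting.

No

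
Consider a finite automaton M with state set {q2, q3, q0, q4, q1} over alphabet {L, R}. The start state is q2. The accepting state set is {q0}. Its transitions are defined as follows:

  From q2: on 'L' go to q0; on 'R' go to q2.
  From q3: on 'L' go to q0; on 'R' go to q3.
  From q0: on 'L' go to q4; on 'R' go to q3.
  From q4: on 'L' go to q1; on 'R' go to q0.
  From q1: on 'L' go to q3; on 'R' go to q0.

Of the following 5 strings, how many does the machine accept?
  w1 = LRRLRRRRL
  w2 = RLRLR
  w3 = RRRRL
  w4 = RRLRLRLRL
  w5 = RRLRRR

3

w1:
  start at q2
  read 'L': q2 → q0
  read 'R': q0 → q3
  read 'R': q3 → q3
  read 'L': q3 → q0
  read 'R': q0 → q3
  read 'R': q3 → q3
  read 'R': q3 → q3
  read 'R': q3 → q3
  read 'L': q3 → q0
  end q0, accepted
w2:
  start at q2
  read 'R': q2 → q2
  read 'L': q2 → q0
  read 'R': q0 → q3
  read 'L': q3 → q0
  read 'R': q0 → q3
  end q3, rejected
w3:
  start at q2
  read 'R': q2 → q2
  read 'R': q2 → q2
  read 'R': q2 → q2
  read 'R': q2 → q2
  read 'L': q2 → q0
  end q0, accepted
w4:
  start at q2
  read 'R': q2 → q2
  read 'R': q2 → q2
  read 'L': q2 → q0
  read 'R': q0 → q3
  read 'L': q3 → q0
  read 'R': q0 → q3
  read 'L': q3 → q0
  read 'R': q0 → q3
  read 'L': q3 → q0
  end q0, accepted
w5:
  start at q2
  read 'R': q2 → q2
  read 'R': q2 → q2
  read 'L': q2 → q0
  read 'R': q0 → q3
  read 'R': q3 → q3
  read 'R': q3 → q3
  end q3, rejected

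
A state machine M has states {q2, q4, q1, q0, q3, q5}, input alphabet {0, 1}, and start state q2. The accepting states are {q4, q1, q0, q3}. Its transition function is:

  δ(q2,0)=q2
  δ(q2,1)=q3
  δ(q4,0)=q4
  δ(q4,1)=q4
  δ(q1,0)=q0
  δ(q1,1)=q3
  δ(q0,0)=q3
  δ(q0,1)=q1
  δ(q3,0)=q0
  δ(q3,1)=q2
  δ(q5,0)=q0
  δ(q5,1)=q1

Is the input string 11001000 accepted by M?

Trace: q2 -1-> q3 -1-> q2 -0-> q2 -0-> q2 -1-> q3 -0-> q0 -0-> q3 -0-> q0
End state q0 is accepting.

Yes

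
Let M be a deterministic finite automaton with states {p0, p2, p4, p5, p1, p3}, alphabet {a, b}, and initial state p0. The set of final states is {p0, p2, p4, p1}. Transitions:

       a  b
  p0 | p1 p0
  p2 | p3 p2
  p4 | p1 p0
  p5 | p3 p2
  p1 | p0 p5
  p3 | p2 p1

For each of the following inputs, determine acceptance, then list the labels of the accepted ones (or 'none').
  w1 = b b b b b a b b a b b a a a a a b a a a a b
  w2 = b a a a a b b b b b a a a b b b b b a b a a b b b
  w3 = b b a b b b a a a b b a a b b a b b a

w2

w1:
  start at p0
  read 'b': p0 → p0
  read 'b': p0 → p0
  read 'b': p0 → p0
  read 'b': p0 → p0
  read 'b': p0 → p0
  read 'a': p0 → p1
  read 'b': p1 → p5
  read 'b': p5 → p2
  read 'a': p2 → p3
  read 'b': p3 → p1
  read 'b': p1 → p5
  read 'a': p5 → p3
  read 'a': p3 → p2
  read 'a': p2 → p3
  read 'a': p3 → p2
  read 'a': p2 → p3
  read 'b': p3 → p1
  read 'a': p1 → p0
  read 'a': p0 → p1
  read 'a': p1 → p0
  read 'a': p0 → p1
  read 'b': p1 → p5
  end p5, rejected
w2:
  start at p0
  read 'b': p0 → p0
  read 'a': p0 → p1
  read 'a': p1 → p0
  read 'a': p0 → p1
  read 'a': p1 → p0
  read 'b': p0 → p0
  read 'b': p0 → p0
  read 'b': p0 → p0
  read 'b': p0 → p0
  read 'b': p0 → p0
  read 'a': p0 → p1
  read 'a': p1 → p0
  read 'a': p0 → p1
  read 'b': p1 → p5
  read 'b': p5 → p2
  read 'b': p2 → p2
  read 'b': p2 → p2
  read 'b': p2 → p2
  read 'a': p2 → p3
  read 'b': p3 → p1
  read 'a': p1 → p0
  read 'a': p0 → p1
  read 'b': p1 → p5
  read 'b': p5 → p2
  read 'b': p2 → p2
  end p2, accepted
w3:
  start at p0
  read 'b': p0 → p0
  read 'b': p0 → p0
  read 'a': p0 → p1
  read 'b': p1 → p5
  read 'b': p5 → p2
  read 'b': p2 → p2
  read 'a': p2 → p3
  read 'a': p3 → p2
  read 'a': p2 → p3
  read 'b': p3 → p1
  read 'b': p1 → p5
  read 'a': p5 → p3
  read 'a': p3 → p2
  read 'b': p2 → p2
  read 'b': p2 → p2
  read 'a': p2 → p3
  read 'b': p3 → p1
  read 'b': p1 → p5
  read 'a': p5 → p3
  end p3, rejected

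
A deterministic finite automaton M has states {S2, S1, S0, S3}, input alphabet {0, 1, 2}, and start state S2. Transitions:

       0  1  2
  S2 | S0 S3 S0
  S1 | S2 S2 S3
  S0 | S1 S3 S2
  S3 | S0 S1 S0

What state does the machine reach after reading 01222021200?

S1

S2 → S0 → S3 → S0 → S2 → S0 → S1 → S3 → S1 → S3 → S0 → S1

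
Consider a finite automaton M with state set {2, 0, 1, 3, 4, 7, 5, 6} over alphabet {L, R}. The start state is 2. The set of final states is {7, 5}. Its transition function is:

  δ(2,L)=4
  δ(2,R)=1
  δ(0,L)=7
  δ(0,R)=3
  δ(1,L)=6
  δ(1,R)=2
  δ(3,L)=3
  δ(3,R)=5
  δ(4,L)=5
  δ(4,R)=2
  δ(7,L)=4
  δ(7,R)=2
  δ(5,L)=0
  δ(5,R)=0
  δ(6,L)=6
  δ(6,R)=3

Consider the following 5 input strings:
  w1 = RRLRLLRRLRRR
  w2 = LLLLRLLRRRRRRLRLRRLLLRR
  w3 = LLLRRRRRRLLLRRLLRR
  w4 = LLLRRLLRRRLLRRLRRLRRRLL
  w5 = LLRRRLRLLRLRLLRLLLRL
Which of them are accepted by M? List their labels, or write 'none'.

w4

w1:
  start at 2
  read 'R': 2 → 1
  read 'R': 1 → 2
  read 'L': 2 → 4
  read 'R': 4 → 2
  read 'L': 2 → 4
  read 'L': 4 → 5
  read 'R': 5 → 0
  read 'R': 0 → 3
  read 'L': 3 → 3
  read 'R': 3 → 5
  read 'R': 5 → 0
  read 'R': 0 → 3
  end 3, rejected
w2:
  start at 2
  read 'L': 2 → 4
  read 'L': 4 → 5
  read 'L': 5 → 0
  read 'L': 0 → 7
  read 'R': 7 → 2
  read 'L': 2 → 4
  read 'L': 4 → 5
  read 'R': 5 → 0
  read 'R': 0 → 3
  read 'R': 3 → 5
  read 'R': 5 → 0
  read 'R': 0 → 3
  read 'R': 3 → 5
  read 'L': 5 → 0
  read 'R': 0 → 3
  read 'L': 3 → 3
  read 'R': 3 → 5
  read 'R': 5 → 0
  read 'L': 0 → 7
  read 'L': 7 → 4
  read 'L': 4 → 5
  read 'R': 5 → 0
  read 'R': 0 → 3
  end 3, rejected
w3:
  start at 2
  read 'L': 2 → 4
  read 'L': 4 → 5
  read 'L': 5 → 0
  read 'R': 0 → 3
  read 'R': 3 → 5
  read 'R': 5 → 0
  read 'R': 0 → 3
  read 'R': 3 → 5
  read 'R': 5 → 0
  read 'L': 0 → 7
  read 'L': 7 → 4
  read 'L': 4 → 5
  read 'R': 5 → 0
  read 'R': 0 → 3
  read 'L': 3 → 3
  read 'L': 3 → 3
  read 'R': 3 → 5
  read 'R': 5 → 0
  end 0, rejected
w4:
  start at 2
  read 'L': 2 → 4
  read 'L': 4 → 5
  read 'L': 5 → 0
  read 'R': 0 → 3
  read 'R': 3 → 5
  read 'L': 5 → 0
  read 'L': 0 → 7
  read 'R': 7 → 2
  read 'R': 2 → 1
  read 'R': 1 → 2
  read 'L': 2 → 4
  read 'L': 4 → 5
  read 'R': 5 → 0
  read 'R': 0 → 3
  read 'L': 3 → 3
  read 'R': 3 → 5
  read 'R': 5 → 0
  read 'L': 0 → 7
  read 'R': 7 → 2
  read 'R': 2 → 1
  read 'R': 1 → 2
  read 'L': 2 → 4
  read 'L': 4 → 5
  end 5, accepted
w5:
  start at 2
  read 'L': 2 → 4
  read 'L': 4 → 5
  read 'R': 5 → 0
  read 'R': 0 → 3
  read 'R': 3 → 5
  read 'L': 5 → 0
  read 'R': 0 → 3
  read 'L': 3 → 3
  read 'L': 3 → 3
  read 'R': 3 → 5
  read 'L': 5 → 0
  read 'R': 0 → 3
  read 'L': 3 → 3
  read 'L': 3 → 3
  read 'R': 3 → 5
  read 'L': 5 → 0
  read 'L': 0 → 7
  read 'L': 7 → 4
  read 'R': 4 → 2
  read 'L': 2 → 4
  end 4, rejected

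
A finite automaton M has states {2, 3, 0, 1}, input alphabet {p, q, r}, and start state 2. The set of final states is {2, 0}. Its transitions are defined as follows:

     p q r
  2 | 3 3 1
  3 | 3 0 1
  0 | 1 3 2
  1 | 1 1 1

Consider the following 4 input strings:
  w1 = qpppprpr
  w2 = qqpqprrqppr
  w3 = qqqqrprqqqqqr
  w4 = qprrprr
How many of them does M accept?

0

w1: Trace: 2 -q-> 3 -p-> 3 -p-> 3 -p-> 3 -p-> 3 -r-> 1 -p-> 1 -r-> 1  → end 1, rejected
w2: Trace: 2 -q-> 3 -q-> 0 -p-> 1 -q-> 1 -p-> 1 -r-> 1 -r-> 1 -q-> 1 -p-> 1 -p-> 1 -r-> 1  → end 1, rejected
w3: Trace: 2 -q-> 3 -q-> 0 -q-> 3 -q-> 0 -r-> 2 -p-> 3 -r-> 1 -q-> 1 -q-> 1 -q-> 1 -q-> 1 -q-> 1 -r-> 1  → end 1, rejected
w4: Trace: 2 -q-> 3 -p-> 3 -r-> 1 -r-> 1 -p-> 1 -r-> 1 -r-> 1  → end 1, rejected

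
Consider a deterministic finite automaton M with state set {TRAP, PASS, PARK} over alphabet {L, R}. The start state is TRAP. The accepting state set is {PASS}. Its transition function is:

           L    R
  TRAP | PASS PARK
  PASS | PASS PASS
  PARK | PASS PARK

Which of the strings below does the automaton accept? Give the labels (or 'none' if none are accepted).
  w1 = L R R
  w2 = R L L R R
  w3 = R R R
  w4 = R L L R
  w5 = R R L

w1:
  start at TRAP
  read 'L': TRAP → PASS
  read 'R': PASS → PASS
  read 'R': PASS → PASS
  end PASS, accepted
w2:
  start at TRAP
  read 'R': TRAP → PARK
  read 'L': PARK → PASS
  read 'L': PASS → PASS
  read 'R': PASS → PASS
  read 'R': PASS → PASS
  end PASS, accepted
w3:
  start at TRAP
  read 'R': TRAP → PARK
  read 'R': PARK → PARK
  read 'R': PARK → PARK
  end PARK, rejected
w4:
  start at TRAP
  read 'R': TRAP → PARK
  read 'L': PARK → PASS
  read 'L': PASS → PASS
  read 'R': PASS → PASS
  end PASS, accepted
w5:
  start at TRAP
  read 'R': TRAP → PARK
  read 'R': PARK → PARK
  read 'L': PARK → PASS
  end PASS, accepted

w1, w2, w4, w5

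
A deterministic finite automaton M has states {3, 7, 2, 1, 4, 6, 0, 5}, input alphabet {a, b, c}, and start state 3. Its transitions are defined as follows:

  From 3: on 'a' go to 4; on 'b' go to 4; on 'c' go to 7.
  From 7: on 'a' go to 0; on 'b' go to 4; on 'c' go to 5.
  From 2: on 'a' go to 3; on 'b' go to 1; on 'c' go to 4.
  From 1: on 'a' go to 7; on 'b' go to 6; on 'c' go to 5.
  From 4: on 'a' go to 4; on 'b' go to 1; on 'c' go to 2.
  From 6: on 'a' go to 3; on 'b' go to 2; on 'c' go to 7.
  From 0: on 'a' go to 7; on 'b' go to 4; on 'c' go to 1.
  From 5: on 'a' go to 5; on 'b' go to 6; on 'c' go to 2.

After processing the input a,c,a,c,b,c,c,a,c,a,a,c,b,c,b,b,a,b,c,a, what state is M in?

Trace: 3 -a-> 4 -c-> 2 -a-> 3 -c-> 7 -b-> 4 -c-> 2 -c-> 4 -a-> 4 -c-> 2 -a-> 3 -a-> 4 -c-> 2 -b-> 1 -c-> 5 -b-> 6 -b-> 2 -a-> 3 -b-> 4 -c-> 2 -a-> 3

3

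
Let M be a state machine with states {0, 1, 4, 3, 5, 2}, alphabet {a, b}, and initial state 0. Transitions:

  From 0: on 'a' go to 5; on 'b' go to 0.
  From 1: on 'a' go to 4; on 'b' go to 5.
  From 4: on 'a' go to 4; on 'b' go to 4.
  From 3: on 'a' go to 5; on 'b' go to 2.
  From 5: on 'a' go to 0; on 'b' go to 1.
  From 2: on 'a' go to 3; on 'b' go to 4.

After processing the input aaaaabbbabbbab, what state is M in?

4

0 → 5 → 0 → 5 → 0 → 5 → 1 → 5 → 1 → 4 → 4 → 4 → 4 → 4 → 4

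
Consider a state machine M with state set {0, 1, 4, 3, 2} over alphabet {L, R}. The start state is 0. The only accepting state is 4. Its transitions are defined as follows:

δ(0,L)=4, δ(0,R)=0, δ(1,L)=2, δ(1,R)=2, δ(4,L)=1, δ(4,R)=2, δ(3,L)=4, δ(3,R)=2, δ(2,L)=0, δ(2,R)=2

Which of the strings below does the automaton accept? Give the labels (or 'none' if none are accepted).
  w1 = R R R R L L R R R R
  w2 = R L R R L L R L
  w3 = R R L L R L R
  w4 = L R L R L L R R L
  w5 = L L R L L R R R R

w1: Trace: 0 -R-> 0 -R-> 0 -R-> 0 -R-> 0 -L-> 4 -L-> 1 -R-> 2 -R-> 2 -R-> 2 -R-> 2  → end 2, rejected
w2: Trace: 0 -R-> 0 -L-> 4 -R-> 2 -R-> 2 -L-> 0 -L-> 4 -R-> 2 -L-> 0  → end 0, rejected
w3: Trace: 0 -R-> 0 -R-> 0 -L-> 4 -L-> 1 -R-> 2 -L-> 0 -R-> 0  → end 0, rejected
w4: Trace: 0 -L-> 4 -R-> 2 -L-> 0 -R-> 0 -L-> 4 -L-> 1 -R-> 2 -R-> 2 -L-> 0  → end 0, rejected
w5: Trace: 0 -L-> 4 -L-> 1 -R-> 2 -L-> 0 -L-> 4 -R-> 2 -R-> 2 -R-> 2 -R-> 2  → end 2, rejected

none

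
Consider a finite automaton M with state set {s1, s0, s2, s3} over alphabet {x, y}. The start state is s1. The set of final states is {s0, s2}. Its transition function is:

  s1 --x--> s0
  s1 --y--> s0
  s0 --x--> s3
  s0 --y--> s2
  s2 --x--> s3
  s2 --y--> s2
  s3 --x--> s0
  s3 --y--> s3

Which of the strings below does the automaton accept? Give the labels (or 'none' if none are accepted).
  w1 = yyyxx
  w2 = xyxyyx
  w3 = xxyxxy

w1:
  start at s1
  read 'y': s1 → s0
  read 'y': s0 → s2
  read 'y': s2 → s2
  read 'x': s2 → s3
  read 'x': s3 → s0
  end s0, accepted
w2:
  start at s1
  read 'x': s1 → s0
  read 'y': s0 → s2
  read 'x': s2 → s3
  read 'y': s3 → s3
  read 'y': s3 → s3
  read 'x': s3 → s0
  end s0, accepted
w3:
  start at s1
  read 'x': s1 → s0
  read 'x': s0 → s3
  read 'y': s3 → s3
  read 'x': s3 → s0
  read 'x': s0 → s3
  read 'y': s3 → s3
  end s3, rejected

w1, w2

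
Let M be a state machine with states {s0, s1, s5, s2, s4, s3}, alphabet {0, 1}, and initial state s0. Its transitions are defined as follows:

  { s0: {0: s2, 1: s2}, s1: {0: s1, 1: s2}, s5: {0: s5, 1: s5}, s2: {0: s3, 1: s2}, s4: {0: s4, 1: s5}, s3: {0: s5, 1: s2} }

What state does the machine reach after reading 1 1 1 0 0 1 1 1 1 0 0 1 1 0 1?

s5

Trace: s0 -1-> s2 -1-> s2 -1-> s2 -0-> s3 -0-> s5 -1-> s5 -1-> s5 -1-> s5 -1-> s5 -0-> s5 -0-> s5 -1-> s5 -1-> s5 -0-> s5 -1-> s5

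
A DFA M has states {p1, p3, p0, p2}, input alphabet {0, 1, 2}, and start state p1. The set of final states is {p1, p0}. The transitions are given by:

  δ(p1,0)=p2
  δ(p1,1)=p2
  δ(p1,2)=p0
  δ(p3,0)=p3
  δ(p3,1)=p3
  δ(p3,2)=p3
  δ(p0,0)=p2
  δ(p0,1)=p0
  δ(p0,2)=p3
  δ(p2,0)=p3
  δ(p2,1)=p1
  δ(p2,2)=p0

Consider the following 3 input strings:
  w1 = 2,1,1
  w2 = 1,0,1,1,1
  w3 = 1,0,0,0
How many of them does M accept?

w1: Trace: p1 -2-> p0 -1-> p0 -1-> p0  → end p0, accepted
w2: Trace: p1 -1-> p2 -0-> p3 -1-> p3 -1-> p3 -1-> p3  → end p3, rejected
w3: Trace: p1 -1-> p2 -0-> p3 -0-> p3 -0-> p3  → end p3, rejected

1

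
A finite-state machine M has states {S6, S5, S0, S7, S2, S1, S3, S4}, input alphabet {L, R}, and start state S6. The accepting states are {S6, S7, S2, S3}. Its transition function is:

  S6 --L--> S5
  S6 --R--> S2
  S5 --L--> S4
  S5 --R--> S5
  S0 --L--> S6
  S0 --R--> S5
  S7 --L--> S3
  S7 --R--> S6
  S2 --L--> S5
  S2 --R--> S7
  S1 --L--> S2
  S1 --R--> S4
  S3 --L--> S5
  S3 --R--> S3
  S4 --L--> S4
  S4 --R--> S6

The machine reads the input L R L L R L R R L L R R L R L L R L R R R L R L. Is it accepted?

No

start at S6
read 'L': S6 → S5
read 'R': S5 → S5
read 'L': S5 → S4
read 'L': S4 → S4
read 'R': S4 → S6
read 'L': S6 → S5
read 'R': S5 → S5
read 'R': S5 → S5
read 'L': S5 → S4
read 'L': S4 → S4
read 'R': S4 → S6
read 'R': S6 → S2
read 'L': S2 → S5
read 'R': S5 → S5
read 'L': S5 → S4
read 'L': S4 → S4
read 'R': S4 → S6
read 'L': S6 → S5
read 'R': S5 → S5
read 'R': S5 → S5
read 'R': S5 → S5
read 'L': S5 → S4
read 'R': S4 → S6
read 'L': S6 → S5
End state S5 is not accepting.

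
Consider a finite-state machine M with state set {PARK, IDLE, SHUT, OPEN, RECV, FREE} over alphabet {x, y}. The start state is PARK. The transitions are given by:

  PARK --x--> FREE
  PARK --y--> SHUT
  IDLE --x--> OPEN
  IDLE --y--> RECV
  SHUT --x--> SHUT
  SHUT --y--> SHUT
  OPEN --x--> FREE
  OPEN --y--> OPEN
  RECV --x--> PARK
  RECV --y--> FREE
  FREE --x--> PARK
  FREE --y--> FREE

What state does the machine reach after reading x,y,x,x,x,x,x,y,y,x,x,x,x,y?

SHUT

PARK → FREE → FREE → PARK → FREE → PARK → FREE → PARK → SHUT → SHUT → SHUT → SHUT → SHUT → SHUT → SHUT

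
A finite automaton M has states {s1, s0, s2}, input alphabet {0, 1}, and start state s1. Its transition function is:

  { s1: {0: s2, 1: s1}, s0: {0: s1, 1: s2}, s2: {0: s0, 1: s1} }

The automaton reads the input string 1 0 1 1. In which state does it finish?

s1

Trace: s1 -1-> s1 -0-> s2 -1-> s1 -1-> s1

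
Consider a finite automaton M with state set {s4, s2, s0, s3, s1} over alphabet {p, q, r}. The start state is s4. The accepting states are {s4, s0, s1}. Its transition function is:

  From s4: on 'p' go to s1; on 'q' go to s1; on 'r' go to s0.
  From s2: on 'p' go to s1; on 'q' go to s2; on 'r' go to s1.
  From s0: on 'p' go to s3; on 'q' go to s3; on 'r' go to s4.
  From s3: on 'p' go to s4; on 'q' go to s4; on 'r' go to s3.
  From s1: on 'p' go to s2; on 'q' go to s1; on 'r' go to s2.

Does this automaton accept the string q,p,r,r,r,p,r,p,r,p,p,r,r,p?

start at s4
read 'q': s4 → s1
read 'p': s1 → s2
read 'r': s2 → s1
read 'r': s1 → s2
read 'r': s2 → s1
read 'p': s1 → s2
read 'r': s2 → s1
read 'p': s1 → s2
read 'r': s2 → s1
read 'p': s1 → s2
read 'p': s2 → s1
read 'r': s1 → s2
read 'r': s2 → s1
read 'p': s1 → s2
End state s2 is not accepting.

No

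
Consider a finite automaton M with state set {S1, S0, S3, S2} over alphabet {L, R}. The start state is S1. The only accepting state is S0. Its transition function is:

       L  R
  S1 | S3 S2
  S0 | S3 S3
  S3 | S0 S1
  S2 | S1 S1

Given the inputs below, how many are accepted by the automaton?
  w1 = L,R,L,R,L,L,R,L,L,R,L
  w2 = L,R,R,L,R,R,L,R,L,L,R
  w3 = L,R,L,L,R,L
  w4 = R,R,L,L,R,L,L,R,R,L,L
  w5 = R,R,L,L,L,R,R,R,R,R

1

w1:
  start at S1
  read 'L': S1 → S3
  read 'R': S3 → S1
  read 'L': S1 → S3
  read 'R': S3 → S1
  read 'L': S1 → S3
  read 'L': S3 → S0
  read 'R': S0 → S3
  read 'L': S3 → S0
  read 'L': S0 → S3
  read 'R': S3 → S1
  read 'L': S1 → S3
  end S3, rejected
w2:
  start at S1
  read 'L': S1 → S3
  read 'R': S3 → S1
  read 'R': S1 → S2
  read 'L': S2 → S1
  read 'R': S1 → S2
  read 'R': S2 → S1
  read 'L': S1 → S3
  read 'R': S3 → S1
  read 'L': S1 → S3
  read 'L': S3 → S0
  read 'R': S0 → S3
  end S3, rejected
w3:
  start at S1
  read 'L': S1 → S3
  read 'R': S3 → S1
  read 'L': S1 → S3
  read 'L': S3 → S0
  read 'R': S0 → S3
  read 'L': S3 → S0
  end S0, accepted
w4:
  start at S1
  read 'R': S1 → S2
  read 'R': S2 → S1
  read 'L': S1 → S3
  read 'L': S3 → S0
  read 'R': S0 → S3
  read 'L': S3 → S0
  read 'L': S0 → S3
  read 'R': S3 → S1
  read 'R': S1 → S2
  read 'L': S2 → S1
  read 'L': S1 → S3
  end S3, rejected
w5:
  start at S1
  read 'R': S1 → S2
  read 'R': S2 → S1
  read 'L': S1 → S3
  read 'L': S3 → S0
  read 'L': S0 → S3
  read 'R': S3 → S1
  read 'R': S1 → S2
  read 'R': S2 → S1
  read 'R': S1 → S2
  read 'R': S2 → S1
  end S1, rejected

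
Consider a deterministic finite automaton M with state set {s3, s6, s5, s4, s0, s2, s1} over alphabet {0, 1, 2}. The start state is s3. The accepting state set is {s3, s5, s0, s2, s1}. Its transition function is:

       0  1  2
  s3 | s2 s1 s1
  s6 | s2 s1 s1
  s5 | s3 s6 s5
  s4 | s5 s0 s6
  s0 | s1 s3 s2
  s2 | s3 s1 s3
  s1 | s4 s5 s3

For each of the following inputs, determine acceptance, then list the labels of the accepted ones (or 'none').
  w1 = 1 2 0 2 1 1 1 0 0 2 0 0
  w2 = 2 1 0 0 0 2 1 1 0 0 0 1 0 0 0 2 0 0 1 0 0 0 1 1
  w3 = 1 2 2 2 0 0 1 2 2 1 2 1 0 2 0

w1, w2, w3

w1: s3 → s1 → s3 → s2 → s3 → s1 → s5 → s6 → s2 → s3 → s1 → s4 → s5  → end s5, accepted
w2: s3 → s1 → s5 → s3 → s2 → s3 → s1 → s5 → s6 → s2 → s3 → s2 → s1 → s4 → s5 → s3 → s1 → s4 → s5 → s6 → s2 → s3 → s2 → s1 → s5  → end s5, accepted
w3: s3 → s1 → s3 → s1 → s3 → s2 → s3 → s1 → s3 → s1 → s5 → s5 → s6 → s2 → s3 → s2  → end s2, accepted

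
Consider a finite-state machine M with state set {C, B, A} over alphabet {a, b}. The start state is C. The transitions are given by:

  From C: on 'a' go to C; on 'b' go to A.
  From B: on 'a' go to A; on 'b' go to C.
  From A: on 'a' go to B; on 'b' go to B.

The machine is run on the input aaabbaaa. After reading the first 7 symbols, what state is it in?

C → C → C → C → A → B → A → B
After 7 symbols: B.

B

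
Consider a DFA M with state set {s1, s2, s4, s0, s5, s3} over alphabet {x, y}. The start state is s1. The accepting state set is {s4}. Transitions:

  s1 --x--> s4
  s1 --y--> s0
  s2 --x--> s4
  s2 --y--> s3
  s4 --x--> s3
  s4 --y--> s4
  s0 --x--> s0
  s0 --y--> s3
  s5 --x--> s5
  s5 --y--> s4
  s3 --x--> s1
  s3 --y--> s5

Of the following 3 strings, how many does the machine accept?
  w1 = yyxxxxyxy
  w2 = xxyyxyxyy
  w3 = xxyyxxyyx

1

w1: s1 → s0 → s3 → s1 → s4 → s3 → s1 → s0 → s0 → s3  → end s3, rejected
w2: s1 → s4 → s3 → s5 → s4 → s3 → s5 → s5 → s4 → s4  → end s4, accepted
w3: s1 → s4 → s3 → s5 → s4 → s3 → s1 → s0 → s3 → s1  → end s1, rejected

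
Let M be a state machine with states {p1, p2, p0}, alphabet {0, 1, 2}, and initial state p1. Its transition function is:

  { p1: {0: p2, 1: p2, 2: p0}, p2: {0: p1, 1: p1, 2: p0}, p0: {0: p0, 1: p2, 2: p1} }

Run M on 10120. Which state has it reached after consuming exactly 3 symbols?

p2

start at p1
read '1': p1 → p2
read '0': p2 → p1
read '1': p1 → p2
After 3 symbols: p2.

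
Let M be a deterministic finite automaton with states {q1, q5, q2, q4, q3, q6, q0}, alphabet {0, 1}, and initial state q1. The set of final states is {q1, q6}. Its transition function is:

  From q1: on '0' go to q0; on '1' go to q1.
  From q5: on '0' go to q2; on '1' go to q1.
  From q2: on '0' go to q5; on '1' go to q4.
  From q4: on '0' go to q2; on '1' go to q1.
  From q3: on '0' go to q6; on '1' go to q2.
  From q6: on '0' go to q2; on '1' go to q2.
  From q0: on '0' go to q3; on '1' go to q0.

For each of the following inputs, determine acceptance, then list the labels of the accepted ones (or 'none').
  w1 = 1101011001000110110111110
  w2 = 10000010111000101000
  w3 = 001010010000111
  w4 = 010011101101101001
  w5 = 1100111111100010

w3, w4

w1: Trace: q1 -1-> q1 -1-> q1 -0-> q0 -1-> q0 -0-> q3 -1-> q2 -1-> q4 -0-> q2 -0-> q5 -1-> q1 -0-> q0 -0-> q3 -0-> q6 -1-> q2 -1-> q4 -0-> q2 -1-> q4 -1-> q1 -0-> q0 -1-> q0 -1-> q0 -1-> q0 -1-> q0 -1-> q0 -0-> q3  → end q3, rejected
w2: Trace: q1 -1-> q1 -0-> q0 -0-> q3 -0-> q6 -0-> q2 -0-> q5 -1-> q1 -0-> q0 -1-> q0 -1-> q0 -1-> q0 -0-> q3 -0-> q6 -0-> q2 -1-> q4 -0-> q2 -1-> q4 -0-> q2 -0-> q5 -0-> q2  → end q2, rejected
w3: Trace: q1 -0-> q0 -0-> q3 -1-> q2 -0-> q5 -1-> q1 -0-> q0 -0-> q3 -1-> q2 -0-> q5 -0-> q2 -0-> q5 -0-> q2 -1-> q4 -1-> q1 -1-> q1  → end q1, accepted
w4: Trace: q1 -0-> q0 -1-> q0 -0-> q3 -0-> q6 -1-> q2 -1-> q4 -1-> q1 -0-> q0 -1-> q0 -1-> q0 -0-> q3 -1-> q2 -1-> q4 -0-> q2 -1-> q4 -0-> q2 -0-> q5 -1-> q1  → end q1, accepted
w5: Trace: q1 -1-> q1 -1-> q1 -0-> q0 -0-> q3 -1-> q2 -1-> q4 -1-> q1 -1-> q1 -1-> q1 -1-> q1 -1-> q1 -0-> q0 -0-> q3 -0-> q6 -1-> q2 -0-> q5  → end q5, rejected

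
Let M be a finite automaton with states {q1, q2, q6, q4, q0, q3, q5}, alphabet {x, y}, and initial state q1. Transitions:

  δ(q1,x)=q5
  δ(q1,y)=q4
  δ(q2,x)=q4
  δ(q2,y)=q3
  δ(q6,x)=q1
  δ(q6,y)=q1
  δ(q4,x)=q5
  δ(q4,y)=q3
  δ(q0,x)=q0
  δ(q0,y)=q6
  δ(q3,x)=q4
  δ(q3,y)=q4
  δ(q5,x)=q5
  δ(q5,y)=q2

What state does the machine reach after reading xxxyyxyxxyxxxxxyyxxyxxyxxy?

Trace: q1 -x-> q5 -x-> q5 -x-> q5 -y-> q2 -y-> q3 -x-> q4 -y-> q3 -x-> q4 -x-> q5 -y-> q2 -x-> q4 -x-> q5 -x-> q5 -x-> q5 -x-> q5 -y-> q2 -y-> q3 -x-> q4 -x-> q5 -y-> q2 -x-> q4 -x-> q5 -y-> q2 -x-> q4 -x-> q5 -y-> q2

q2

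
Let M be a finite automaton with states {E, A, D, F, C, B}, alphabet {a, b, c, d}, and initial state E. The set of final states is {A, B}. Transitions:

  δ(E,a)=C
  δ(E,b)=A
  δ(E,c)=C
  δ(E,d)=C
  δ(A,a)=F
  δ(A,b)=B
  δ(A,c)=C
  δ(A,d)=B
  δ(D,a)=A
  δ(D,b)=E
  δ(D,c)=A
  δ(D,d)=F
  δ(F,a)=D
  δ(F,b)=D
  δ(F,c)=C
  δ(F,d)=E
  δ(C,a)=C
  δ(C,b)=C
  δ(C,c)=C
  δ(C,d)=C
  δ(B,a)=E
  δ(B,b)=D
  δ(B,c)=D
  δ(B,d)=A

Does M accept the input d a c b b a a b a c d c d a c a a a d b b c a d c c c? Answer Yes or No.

No

E → C → C → C → C → C → C → C → C → C → C → C → C → C → C → C → C → C → C → C → C → C → C → C → C → C → C → C
End state C is not accepting.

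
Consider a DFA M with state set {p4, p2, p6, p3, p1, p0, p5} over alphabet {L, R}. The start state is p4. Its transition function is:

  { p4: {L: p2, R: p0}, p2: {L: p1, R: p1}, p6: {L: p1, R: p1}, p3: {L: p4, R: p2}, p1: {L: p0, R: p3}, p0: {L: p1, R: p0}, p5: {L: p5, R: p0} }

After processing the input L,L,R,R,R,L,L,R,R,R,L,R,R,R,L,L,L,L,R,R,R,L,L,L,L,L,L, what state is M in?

p0

Trace: p4 -L-> p2 -L-> p1 -R-> p3 -R-> p2 -R-> p1 -L-> p0 -L-> p1 -R-> p3 -R-> p2 -R-> p1 -L-> p0 -R-> p0 -R-> p0 -R-> p0 -L-> p1 -L-> p0 -L-> p1 -L-> p0 -R-> p0 -R-> p0 -R-> p0 -L-> p1 -L-> p0 -L-> p1 -L-> p0 -L-> p1 -L-> p0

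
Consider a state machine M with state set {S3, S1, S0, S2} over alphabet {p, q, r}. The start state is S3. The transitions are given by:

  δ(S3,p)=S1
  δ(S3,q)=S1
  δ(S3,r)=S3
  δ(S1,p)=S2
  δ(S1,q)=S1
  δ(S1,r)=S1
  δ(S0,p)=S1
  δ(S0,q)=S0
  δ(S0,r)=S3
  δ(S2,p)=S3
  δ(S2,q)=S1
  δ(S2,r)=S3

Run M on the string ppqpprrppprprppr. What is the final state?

Trace: S3 -p-> S1 -p-> S2 -q-> S1 -p-> S2 -p-> S3 -r-> S3 -r-> S3 -p-> S1 -p-> S2 -p-> S3 -r-> S3 -p-> S1 -r-> S1 -p-> S2 -p-> S3 -r-> S3

S3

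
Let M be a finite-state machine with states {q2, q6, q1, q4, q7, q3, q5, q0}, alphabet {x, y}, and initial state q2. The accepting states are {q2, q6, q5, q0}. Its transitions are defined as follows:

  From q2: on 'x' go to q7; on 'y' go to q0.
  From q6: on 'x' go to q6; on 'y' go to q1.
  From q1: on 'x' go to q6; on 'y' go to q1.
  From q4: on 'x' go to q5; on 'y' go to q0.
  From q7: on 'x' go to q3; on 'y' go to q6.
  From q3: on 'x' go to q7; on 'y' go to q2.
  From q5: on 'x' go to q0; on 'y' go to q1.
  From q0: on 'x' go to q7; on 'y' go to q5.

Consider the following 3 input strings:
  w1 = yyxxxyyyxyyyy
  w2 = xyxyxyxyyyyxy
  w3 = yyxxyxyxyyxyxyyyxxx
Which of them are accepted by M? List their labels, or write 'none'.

w3

w1: q2 → q0 → q5 → q0 → q7 → q3 → q2 → q0 → q5 → q0 → q5 → q1 → q1 → q1  → end q1, rejected
w2: q2 → q7 → q6 → q6 → q1 → q6 → q1 → q6 → q1 → q1 → q1 → q1 → q6 → q1  → end q1, rejected
w3: q2 → q0 → q5 → q0 → q7 → q6 → q6 → q1 → q6 → q1 → q1 → q6 → q1 → q6 → q1 → q1 → q1 → q6 → q6 → q6  → end q6, accepted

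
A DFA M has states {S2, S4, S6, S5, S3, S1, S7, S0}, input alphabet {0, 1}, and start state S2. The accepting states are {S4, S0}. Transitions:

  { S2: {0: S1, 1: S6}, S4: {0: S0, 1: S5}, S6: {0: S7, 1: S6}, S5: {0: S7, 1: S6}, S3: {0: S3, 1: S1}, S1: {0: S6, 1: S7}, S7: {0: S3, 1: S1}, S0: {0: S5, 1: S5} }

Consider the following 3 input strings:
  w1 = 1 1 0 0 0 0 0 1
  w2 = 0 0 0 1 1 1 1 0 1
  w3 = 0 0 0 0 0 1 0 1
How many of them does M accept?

0

w1: S2 → S6 → S6 → S7 → S3 → S3 → S3 → S3 → S1  → end S1, rejected
w2: S2 → S1 → S6 → S7 → S1 → S7 → S1 → S7 → S3 → S1  → end S1, rejected
w3: S2 → S1 → S6 → S7 → S3 → S3 → S1 → S6 → S6  → end S6, rejected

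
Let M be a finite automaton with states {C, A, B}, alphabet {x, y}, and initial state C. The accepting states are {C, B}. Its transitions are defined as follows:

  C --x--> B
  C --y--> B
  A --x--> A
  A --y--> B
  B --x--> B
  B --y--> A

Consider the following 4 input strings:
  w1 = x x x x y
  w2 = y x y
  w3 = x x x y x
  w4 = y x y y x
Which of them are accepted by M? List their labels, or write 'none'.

w4

w1: Trace: C -x-> B -x-> B -x-> B -x-> B -y-> A  → end A, rejected
w2: Trace: C -y-> B -x-> B -y-> A  → end A, rejected
w3: Trace: C -x-> B -x-> B -x-> B -y-> A -x-> A  → end A, rejected
w4: Trace: C -y-> B -x-> B -y-> A -y-> B -x-> B  → end B, accepted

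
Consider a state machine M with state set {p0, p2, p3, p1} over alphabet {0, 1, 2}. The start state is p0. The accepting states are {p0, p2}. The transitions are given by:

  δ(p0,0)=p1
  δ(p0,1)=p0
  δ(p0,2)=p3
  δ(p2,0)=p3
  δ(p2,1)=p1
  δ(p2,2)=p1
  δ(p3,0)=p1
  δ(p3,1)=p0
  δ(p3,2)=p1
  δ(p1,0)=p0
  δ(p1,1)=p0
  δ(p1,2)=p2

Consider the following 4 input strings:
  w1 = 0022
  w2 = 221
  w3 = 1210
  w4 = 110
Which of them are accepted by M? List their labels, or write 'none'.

w1: p0 → p1 → p0 → p3 → p1  → end p1, rejected
w2: p0 → p3 → p1 → p0  → end p0, accepted
w3: p0 → p0 → p3 → p0 → p1  → end p1, rejected
w4: p0 → p0 → p0 → p1  → end p1, rejected

w2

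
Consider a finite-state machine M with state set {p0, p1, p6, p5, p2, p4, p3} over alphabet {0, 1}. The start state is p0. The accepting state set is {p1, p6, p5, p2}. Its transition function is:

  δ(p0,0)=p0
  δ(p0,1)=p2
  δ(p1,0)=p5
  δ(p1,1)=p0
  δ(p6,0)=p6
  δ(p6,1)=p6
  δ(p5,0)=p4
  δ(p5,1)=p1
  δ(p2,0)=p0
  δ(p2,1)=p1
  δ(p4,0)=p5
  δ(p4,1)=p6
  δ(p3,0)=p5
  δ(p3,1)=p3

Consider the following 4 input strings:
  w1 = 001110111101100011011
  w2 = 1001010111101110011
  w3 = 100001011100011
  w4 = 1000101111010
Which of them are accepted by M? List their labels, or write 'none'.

w1, w2, w3

w1: Trace: p0 -0-> p0 -0-> p0 -1-> p2 -1-> p1 -1-> p0 -0-> p0 -1-> p2 -1-> p1 -1-> p0 -1-> p2 -0-> p0 -1-> p2 -1-> p1 -0-> p5 -0-> p4 -0-> p5 -1-> p1 -1-> p0 -0-> p0 -1-> p2 -1-> p1  → end p1, accepted
w2: Trace: p0 -1-> p2 -0-> p0 -0-> p0 -1-> p2 -0-> p0 -1-> p2 -0-> p0 -1-> p2 -1-> p1 -1-> p0 -1-> p2 -0-> p0 -1-> p2 -1-> p1 -1-> p0 -0-> p0 -0-> p0 -1-> p2 -1-> p1  → end p1, accepted
w3: Trace: p0 -1-> p2 -0-> p0 -0-> p0 -0-> p0 -0-> p0 -1-> p2 -0-> p0 -1-> p2 -1-> p1 -1-> p0 -0-> p0 -0-> p0 -0-> p0 -1-> p2 -1-> p1  → end p1, accepted
w4: Trace: p0 -1-> p2 -0-> p0 -0-> p0 -0-> p0 -1-> p2 -0-> p0 -1-> p2 -1-> p1 -1-> p0 -1-> p2 -0-> p0 -1-> p2 -0-> p0  → end p0, rejected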